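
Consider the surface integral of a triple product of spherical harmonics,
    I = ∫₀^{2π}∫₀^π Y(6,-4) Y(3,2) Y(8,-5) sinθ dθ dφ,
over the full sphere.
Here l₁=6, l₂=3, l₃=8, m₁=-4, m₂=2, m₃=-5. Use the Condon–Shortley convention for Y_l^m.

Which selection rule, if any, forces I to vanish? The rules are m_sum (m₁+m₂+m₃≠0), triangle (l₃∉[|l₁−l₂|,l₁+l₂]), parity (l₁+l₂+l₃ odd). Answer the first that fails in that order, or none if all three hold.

m_sum

Σmᵢ = -7  ✗
l₃∈[|l₁−l₂|,l₁+l₂]=[3,9], have l₃=8
Σlᵢ = 17 ⇒ odd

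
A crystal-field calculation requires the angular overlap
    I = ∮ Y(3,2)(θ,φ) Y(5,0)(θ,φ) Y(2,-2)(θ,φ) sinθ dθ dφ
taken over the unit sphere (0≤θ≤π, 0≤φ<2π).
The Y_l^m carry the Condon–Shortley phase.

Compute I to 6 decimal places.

0.053579

m-sum 0 ✓  L=10 even ✓  2≤2≤8 ✓
Π(2lᵢ+1) = 7×11×5 = 385
triangle coeff Δ(3,5,2) = 1/2310
Σ_t [3,3]: t=3:−1/144 = -1/144
(3j)²=10/231 [(3 5 2; 0 0 0)], sign=-1
Σ_t [1,1]: t=1:−1/2880 = -1/2880
(3j)²=1/462 [(3 5 2; 2 0 -2)], sign=-1
⇒ 4πI² = 25/693
I = (+1)√(25/693/(4π)) = 0.05357948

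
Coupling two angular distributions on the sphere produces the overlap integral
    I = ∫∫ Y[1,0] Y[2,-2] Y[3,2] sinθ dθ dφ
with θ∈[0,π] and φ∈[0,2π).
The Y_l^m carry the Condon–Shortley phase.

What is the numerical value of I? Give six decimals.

0.184674

Rules hold: Σm=0, L=6 even, 1≤3≤3.
N = 3·5·7 = 105
Δ = 0!·2!·4!/7! = 1/105
Racah Σ t=0..0: t=0:+1/4 = 1/4
⇒ 3j(1 2 3; 0 0 0)² = 3/35, sgn -1
Racah Σ t=0..0: t=0:+1/24 = 1/24
⇒ 3j(1 2 3; 0 -2 2)² = 1/21, sgn -1
4πI² = N·(3j₀)²·(3jₘ)² = 3/7
I = +1·√(0.428571/4π) = 0.18467439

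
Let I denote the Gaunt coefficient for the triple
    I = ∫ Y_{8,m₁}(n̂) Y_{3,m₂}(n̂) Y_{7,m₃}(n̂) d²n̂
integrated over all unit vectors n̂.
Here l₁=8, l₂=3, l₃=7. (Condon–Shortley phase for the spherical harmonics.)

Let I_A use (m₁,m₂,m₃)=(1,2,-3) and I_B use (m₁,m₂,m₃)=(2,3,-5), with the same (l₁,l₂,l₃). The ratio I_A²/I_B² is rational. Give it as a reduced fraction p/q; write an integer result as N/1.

Shared (l₁,l₂,l₃)=(8,3,7): N and (l;000)² cancel in I_A²/I_B².
A: Δ = 4!·12!·2!/19! = 1/5290740; Racah Σ t=3..4: t=3:−1/11612160 t=4:+1/52254720 = -1/14929920; ⇒ 3j(8 3 7; 1 2 -3)² = 1225/75582, sgn -1
B: Δ = 4!·12!·2!/19! = 1/5290740; Racah Σ t=4..4: t=4:+1/348364800 = 1/348364800; ⇒ 3j(8 3 7; 2 3 -5)² = 165/58786, sgn +1
I_A²/I_B² = (1225/75582)/(165/58786) = 1715/297

1715/297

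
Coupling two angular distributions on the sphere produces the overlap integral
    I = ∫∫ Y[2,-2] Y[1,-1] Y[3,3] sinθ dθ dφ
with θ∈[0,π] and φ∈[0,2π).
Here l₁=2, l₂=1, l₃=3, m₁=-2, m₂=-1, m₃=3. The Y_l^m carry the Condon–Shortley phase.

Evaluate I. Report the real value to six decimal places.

Checks pass: Σm=0; 6 even; l₃=3∈[1,3].
(2·2+1)(2·1+1)(2·3+1) = 105
Δ: 0! 4! 2! / 7! → 1/105
sum: t=0:+1/4 = 1/4
3j²(2 1 3; 0 0 0) = Δ·Π!·Σ² = 3/35  (sign -1)
sum: t=0:+1/48 = 1/48
3j²(2 1 3; -2 -1 3) = Δ·Π!·Σ² = 1/7  (sign +1)
combine: 4πI² = 105·3/35·1/7 = 9/7
take √, sign -1: I = -0.31986543

-0.319865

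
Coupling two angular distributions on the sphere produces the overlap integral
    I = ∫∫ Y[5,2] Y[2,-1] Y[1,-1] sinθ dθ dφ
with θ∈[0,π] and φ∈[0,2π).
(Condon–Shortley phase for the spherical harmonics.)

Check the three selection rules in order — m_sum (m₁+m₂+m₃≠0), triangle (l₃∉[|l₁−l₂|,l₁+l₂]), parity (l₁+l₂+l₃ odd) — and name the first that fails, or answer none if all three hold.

m₁+m₂+m₃ = 2 − 1 − 1 = 0  ✓
triangle: |5−2|=3 ≤ l₃=1 ≤ 5+2=7  ✗
parity: l₁+l₂+l₃ = 8 is even

triangle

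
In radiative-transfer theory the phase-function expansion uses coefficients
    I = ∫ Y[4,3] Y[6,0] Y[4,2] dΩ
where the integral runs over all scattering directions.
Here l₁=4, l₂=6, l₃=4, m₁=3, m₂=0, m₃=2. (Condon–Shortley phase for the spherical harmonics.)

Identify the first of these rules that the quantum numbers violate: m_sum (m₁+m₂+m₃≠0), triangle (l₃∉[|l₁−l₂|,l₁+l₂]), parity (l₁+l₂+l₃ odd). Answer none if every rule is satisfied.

m₁+m₂+m₃ = 3 + 0 + 2 = 5  ✗
triangle: |4−6|=2 ≤ l₃=4 ≤ 4+6=10
parity: l₁+l₂+l₃ = 14 is even

m_sum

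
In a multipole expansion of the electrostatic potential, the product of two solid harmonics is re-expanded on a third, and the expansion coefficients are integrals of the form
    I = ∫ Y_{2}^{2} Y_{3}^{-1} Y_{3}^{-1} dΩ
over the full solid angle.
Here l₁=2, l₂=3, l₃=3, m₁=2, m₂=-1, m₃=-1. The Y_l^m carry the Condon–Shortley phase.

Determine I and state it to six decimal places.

0.206013

Checks pass: Σm=0; 8 even; l₃=3∈[1,5].
(2·2+1)(2·3+1)(2·3+1) = 245
Δ: 2! 2! 4! / 9! → 1/3780
sum: t=0:+1/24 t=1:−1/4 t=2:+1/24 = -1/6
3j²(2 3 3; 0 0 0) = Δ·Π!·Σ² = 4/105  (sign +1)
sum: t=0:+1/16 = 1/16
3j²(2 3 3; 2 -1 -1) = Δ·Π!·Σ² = 2/35  (sign +1)
combine: 4πI² = 245·4/105·2/35 = 8/15
take √, sign +1: I = 0.20601291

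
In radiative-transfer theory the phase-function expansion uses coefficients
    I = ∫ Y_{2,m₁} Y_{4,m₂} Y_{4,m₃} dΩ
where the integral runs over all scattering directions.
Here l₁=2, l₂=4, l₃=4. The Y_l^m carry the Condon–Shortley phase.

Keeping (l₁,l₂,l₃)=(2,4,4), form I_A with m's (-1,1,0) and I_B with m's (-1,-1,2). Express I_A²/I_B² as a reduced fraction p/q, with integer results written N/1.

Shared (l₁,l₂,l₃)=(2,4,4): N and (l;000)² cancel in I_A²/I_B².
A: Δ = 2!·2!·6!/11! = 1/13860; Racah Σ t=1..2: t=1:−1/96 t=2:+1/72 = 1/288; ⇒ 3j(2 4 4; -1 1 0)² = 1/462, sgn +1
B: Δ = 2!·2!·6!/11! = 1/13860; Racah Σ t=1..2: t=1:−1/96 t=2:+1/240 = -1/160; ⇒ 3j(2 4 4; -1 -1 2)² = 27/1540, sgn -1
I_A²/I_B² = (1/462)/(27/1540) = 10/81

10/81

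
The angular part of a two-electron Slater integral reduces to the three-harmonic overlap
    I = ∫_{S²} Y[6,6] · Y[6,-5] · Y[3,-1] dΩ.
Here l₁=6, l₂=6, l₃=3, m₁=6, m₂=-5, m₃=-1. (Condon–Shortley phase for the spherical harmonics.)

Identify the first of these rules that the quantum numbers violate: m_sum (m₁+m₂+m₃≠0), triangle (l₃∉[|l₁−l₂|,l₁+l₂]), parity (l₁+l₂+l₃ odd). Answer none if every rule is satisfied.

Σmᵢ = 0  ✓
l₃∈[|l₁−l₂|,l₁+l₂]=[0,12], have l₃=3  ✓
Σlᵢ = 15 ⇒ odd  ✗

parity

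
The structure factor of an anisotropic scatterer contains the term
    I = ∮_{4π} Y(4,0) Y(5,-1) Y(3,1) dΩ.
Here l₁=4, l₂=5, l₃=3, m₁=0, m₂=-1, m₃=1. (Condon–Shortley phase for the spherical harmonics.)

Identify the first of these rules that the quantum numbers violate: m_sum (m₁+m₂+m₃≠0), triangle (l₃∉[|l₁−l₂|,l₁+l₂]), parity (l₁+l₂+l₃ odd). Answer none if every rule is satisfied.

Σmᵢ = 0  ✓
l₃∈[|l₁−l₂|,l₁+l₂]=[1,9], have l₃=3  ✓
Σlᵢ = 12 ⇒ even  ✓

none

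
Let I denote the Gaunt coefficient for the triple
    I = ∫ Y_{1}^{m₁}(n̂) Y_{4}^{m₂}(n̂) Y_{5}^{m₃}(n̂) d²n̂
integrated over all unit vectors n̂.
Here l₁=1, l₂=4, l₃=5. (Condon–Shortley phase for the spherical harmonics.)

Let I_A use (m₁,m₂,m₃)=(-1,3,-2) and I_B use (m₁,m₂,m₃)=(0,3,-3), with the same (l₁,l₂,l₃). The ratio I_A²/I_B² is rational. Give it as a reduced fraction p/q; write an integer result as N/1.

3/16

Same 1,4,5: normalisation and zero-m 3j drop out of the ratio.
A: Δ: 0! 2! 8! / 11! → 1/495; sum: t=0:+1/10080 = 1/10080; 3j²(1 4 5; -1 3 -2) = Δ·Π!·Σ² = 1/165  (sign -1)
B: Δ: 0! 2! 8! / 11! → 1/495; sum: t=0:+1/5040 = 1/5040; 3j²(1 4 5; 0 3 -3) = Δ·Π!·Σ² = 16/495  (sign +1)
I_A²/I_B² = (1/165)/(16/495) = 3/16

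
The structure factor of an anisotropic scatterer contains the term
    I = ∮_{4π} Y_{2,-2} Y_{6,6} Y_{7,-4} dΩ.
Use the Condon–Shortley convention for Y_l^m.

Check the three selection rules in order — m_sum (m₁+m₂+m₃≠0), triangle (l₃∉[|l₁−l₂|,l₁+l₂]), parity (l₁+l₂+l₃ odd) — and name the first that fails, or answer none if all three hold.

parity

m₁+m₂+m₃ = -2 + 6 − 4 = 0  ✓
triangle: |2−6|=4 ≤ l₃=7 ≤ 2+6=8  ✓
parity: l₁+l₂+l₃ = 15 is odd  ✗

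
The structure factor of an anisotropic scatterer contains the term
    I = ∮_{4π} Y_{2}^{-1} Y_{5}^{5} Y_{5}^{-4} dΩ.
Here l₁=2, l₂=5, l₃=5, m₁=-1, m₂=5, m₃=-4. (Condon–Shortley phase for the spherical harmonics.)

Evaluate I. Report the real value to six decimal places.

-0.187924

Checks pass: Σm=0; 12 even; l₃=5∈[3,7].
(2·2+1)(2·5+1)(2·5+1) = 605
Δ: 2! 2! 8! / 13! → 1/38610
sum: t=0:+1/2880 t=1:−1/576 t=2:+1/2880 = -1/960
3j²(2 5 5; 0 0 0) = Δ·Π!·Σ² = 10/429  (sign +1)
sum: t=2:+1/80640 = 1/80640
3j²(2 5 5; -1 5 -4) = Δ·Π!·Σ² = 9/286  (sign -1)
combine: 4πI² = 605·10/429·9/286 = 75/169
take √, sign -1: I = -0.18792404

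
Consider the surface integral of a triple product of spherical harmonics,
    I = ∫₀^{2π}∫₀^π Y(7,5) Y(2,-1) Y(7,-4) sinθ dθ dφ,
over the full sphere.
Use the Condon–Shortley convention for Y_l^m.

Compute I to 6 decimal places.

-0.188767

Rules hold: Σm=0, L=16 even, 5≤7≤9.
N = 15·5·15 = 1125
Δ = 2!·12!·2!/17! = 1/185640
Racah Σ t=0..2: t=0:+1/2419200 t=1:−1/518400 t=2:+1/2419200 = -1/907200
⇒ 3j(7 2 7; 0 0 0)² = 56/3315, sgn +1
Racah Σ t=0..1: t=0:+1/14515200 t=1:−1/79833600 = 1/17740800
⇒ 3j(7 2 7; 5 -1 -4)² = 729/30940, sgn -1
4πI² = N·(3j₀)²·(3jₘ)² = 21870/48841
I = -1·√(0.44778/4π) = -0.18876748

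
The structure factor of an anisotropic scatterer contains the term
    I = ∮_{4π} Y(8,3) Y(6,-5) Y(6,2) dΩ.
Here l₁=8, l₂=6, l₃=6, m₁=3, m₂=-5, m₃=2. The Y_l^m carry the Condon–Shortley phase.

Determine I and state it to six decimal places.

Rules hold: Σm=0, L=20 even, 2≤6≤14.
N = 17·13·13 = 2873
Δ = 8!·8!·4!/21! = 1/1309458150
Racah Σ t=2..6: t=2:+1/49766400 t=3:−1/3110400 t=4:+1/1327104 t=5:−1/3110400 t=6:+1/49766400 = 1/6635520
⇒ 3j(8 6 6; 0 0 0)² = 350/46189, sgn +1
Racah Σ t=0..1: t=0:+1/174182400 t=1:−1/69672960 = -1/116121600
⇒ 3j(8 6 6; 3 -5 2)² = 44/4199, sgn -1
4πI² = N·(3j₀)²·(3jₘ)² = 1400/6137
I = -1·√(0.228124/4π) = -0.13473519

-0.134735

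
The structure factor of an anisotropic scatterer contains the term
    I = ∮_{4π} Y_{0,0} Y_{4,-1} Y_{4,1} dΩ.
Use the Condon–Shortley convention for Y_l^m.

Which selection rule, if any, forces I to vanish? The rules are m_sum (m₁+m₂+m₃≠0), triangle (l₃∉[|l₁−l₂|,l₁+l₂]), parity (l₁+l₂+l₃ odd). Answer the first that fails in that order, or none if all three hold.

azimuthal sum: 0 − 1 + 1 = 0  ✓
4 ≤ 4 ≤ 4 (triangle on l)  ✓
L = 0 + 4 + 4 = 8 (even)  ✓

none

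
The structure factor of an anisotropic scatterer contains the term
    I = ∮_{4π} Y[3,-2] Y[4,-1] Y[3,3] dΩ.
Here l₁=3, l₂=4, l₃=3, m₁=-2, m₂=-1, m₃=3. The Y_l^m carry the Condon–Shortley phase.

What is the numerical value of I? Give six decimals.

0.140463

m-sum 0 ✓  L=10 even ✓  1≤3≤7 ✓
Π(2lᵢ+1) = 7×9×7 = 441
triangle coeff Δ(3,4,3) = 1/34650
Σ_t [1,3]: t=1:−1/72 t=2:+1/16 t=3:−1/72 = 5/144
(3j)²=2/77 [(3 4 3; 0 0 0)], sign=-1
Σ_t [3,3]: t=3:−1/288 = -1/288
(3j)²=5/231 [(3 4 3; -2 -1 3)], sign=-1
⇒ 4πI² = 30/121
I = (+1)√(30/121/(4π)) = 0.14046335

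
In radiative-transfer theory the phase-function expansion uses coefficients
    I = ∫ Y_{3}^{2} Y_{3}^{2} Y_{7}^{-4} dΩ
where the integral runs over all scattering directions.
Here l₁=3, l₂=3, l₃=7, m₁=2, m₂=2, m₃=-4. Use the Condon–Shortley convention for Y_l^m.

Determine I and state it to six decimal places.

triangle: need 0≤l₃≤6, have 7; I=0

0.000000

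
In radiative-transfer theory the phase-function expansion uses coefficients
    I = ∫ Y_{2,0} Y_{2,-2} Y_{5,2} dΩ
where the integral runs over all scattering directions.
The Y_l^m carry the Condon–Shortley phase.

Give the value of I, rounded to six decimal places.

0.000000

triangle: need 0≤l₃≤4, have 5; I=0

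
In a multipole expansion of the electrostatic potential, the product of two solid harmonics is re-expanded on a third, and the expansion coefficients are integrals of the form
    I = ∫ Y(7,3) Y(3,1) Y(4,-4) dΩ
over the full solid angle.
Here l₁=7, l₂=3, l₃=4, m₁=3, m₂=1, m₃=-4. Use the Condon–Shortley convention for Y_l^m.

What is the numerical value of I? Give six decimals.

-0.045200

Rules hold: Σm=0, L=14 even, 4≤4≤10.
N = 15·7·9 = 945
Δ = 6!·8!·0!/15! = 1/45045
Racah Σ t=3..3: t=3:−1/20736 = -1/20736
⇒ 3j(7 3 4; 0 0 0)² = 35/1287, sgn -1
Racah Σ t=4..4: t=4:+1/1935360 = 1/1935360
⇒ 3j(7 3 4; 3 1 -4)² = 1/1001, sgn +1
4πI² = N·(3j₀)²·(3jₘ)² = 525/20449
I = -1·√(0.0256736/4π) = -0.04520003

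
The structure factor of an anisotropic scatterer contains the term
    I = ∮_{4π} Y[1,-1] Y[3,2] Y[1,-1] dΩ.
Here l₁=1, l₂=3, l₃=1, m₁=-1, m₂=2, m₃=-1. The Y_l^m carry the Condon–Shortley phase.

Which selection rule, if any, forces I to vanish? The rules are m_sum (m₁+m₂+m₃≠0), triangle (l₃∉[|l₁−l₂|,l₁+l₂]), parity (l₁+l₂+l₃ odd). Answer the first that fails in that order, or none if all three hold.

m₁+m₂+m₃ = -1 + 2 − 1 = 0  ✓
triangle: |1−3|=2 ≤ l₃=1 ≤ 1+3=4  ✗
parity: l₁+l₂+l₃ = 5 is odd

triangle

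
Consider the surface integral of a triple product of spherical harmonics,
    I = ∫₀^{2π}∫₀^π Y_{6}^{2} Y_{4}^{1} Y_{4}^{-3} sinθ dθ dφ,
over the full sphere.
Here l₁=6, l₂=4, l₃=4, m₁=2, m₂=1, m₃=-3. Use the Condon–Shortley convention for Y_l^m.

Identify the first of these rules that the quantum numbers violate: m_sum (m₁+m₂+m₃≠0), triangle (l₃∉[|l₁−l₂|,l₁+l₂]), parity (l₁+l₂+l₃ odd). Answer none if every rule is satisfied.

none

Σmᵢ = 0  ✓
l₃∈[|l₁−l₂|,l₁+l₂]=[2,10], have l₃=4  ✓
Σlᵢ = 14 ⇒ even  ✓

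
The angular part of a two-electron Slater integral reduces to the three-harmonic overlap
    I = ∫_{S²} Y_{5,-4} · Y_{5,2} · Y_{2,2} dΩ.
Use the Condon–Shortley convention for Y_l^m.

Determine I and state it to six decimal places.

m-sum 0 ✓  L=12 even ✓  0≤2≤10 ✓
Π(2lᵢ+1) = 11×11×5 = 605
triangle coeff Δ(5,5,2) = 1/38610
Σ_t [3,5]: t=3:−1/2880 t=4:+1/576 t=5:−1/2880 = 1/960
(3j)²=10/429 [(5 5 2; 0 0 0)], sign=+1
Σ_t [7,7]: t=7:−1/20160 = -1/20160
(3j)²=12/715 [(5 5 2; -4 2 2)], sign=-1
⇒ 4πI² = 40/169
I = (-1)√(40/169/(4π)) = -0.13724032

-0.137240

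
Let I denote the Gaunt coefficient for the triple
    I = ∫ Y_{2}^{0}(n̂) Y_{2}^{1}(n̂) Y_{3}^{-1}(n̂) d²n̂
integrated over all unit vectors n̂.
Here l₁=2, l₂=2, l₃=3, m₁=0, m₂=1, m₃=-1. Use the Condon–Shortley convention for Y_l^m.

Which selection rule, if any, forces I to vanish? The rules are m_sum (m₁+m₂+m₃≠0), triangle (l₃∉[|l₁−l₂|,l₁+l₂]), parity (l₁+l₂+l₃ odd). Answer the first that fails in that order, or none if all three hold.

parity

m₁+m₂+m₃ = 0 + 1 − 1 = 0  ✓
triangle: |2−2|=0 ≤ l₃=3 ≤ 2+2=4  ✓
parity: l₁+l₂+l₃ = 7 is odd  ✗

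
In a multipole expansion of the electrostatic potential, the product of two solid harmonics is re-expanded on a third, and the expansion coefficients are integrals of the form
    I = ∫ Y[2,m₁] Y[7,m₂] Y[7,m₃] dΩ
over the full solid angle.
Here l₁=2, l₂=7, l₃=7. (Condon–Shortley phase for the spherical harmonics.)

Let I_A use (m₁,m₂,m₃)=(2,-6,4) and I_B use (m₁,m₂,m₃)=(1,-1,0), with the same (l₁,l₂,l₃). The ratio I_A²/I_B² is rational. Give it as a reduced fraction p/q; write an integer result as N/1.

117/7

l's match ⇒ only the (l;m) 3-j factors differ between A and B.
A: triangle coeff Δ(2,7,7) = 1/185640; Σ_t [0,0]: t=0:+1/159667200 = 1/159667200; (3j)²=9/1190 [(2 7 7; 2 -6 4)], sign=-1
B: triangle coeff Δ(2,7,7) = 1/185640; Σ_t [0,1]: t=0:+1/1036800 t=1:−1/1209600 = 1/7257600; (3j)²=1/2210 [(2 7 7; 1 -1 0)], sign=-1
I_A²/I_B² = (9/1190)/(1/2210) = 117/7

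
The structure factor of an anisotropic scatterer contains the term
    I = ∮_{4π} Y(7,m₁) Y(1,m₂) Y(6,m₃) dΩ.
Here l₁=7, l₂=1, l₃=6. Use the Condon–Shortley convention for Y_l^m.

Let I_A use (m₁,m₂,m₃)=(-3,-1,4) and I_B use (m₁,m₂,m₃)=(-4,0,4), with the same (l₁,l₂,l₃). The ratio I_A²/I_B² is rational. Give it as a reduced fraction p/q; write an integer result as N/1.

Same 7,1,6: normalisation and zero-m 3j drop out of the ratio.
A: Δ: 2! 12! 0! / 15! → 1/1365; sum: t=0:+1/14515200 = 1/14515200; 3j²(7 1 6; -3 -1 4) = Δ·Π!·Σ² = 2/455  (sign +1)
B: Δ: 2! 12! 0! / 15! → 1/1365; sum: t=1:−1/7257600 = -1/7257600; 3j²(7 1 6; -4 0 4) = Δ·Π!·Σ² = 11/455  (sign -1)
I_A²/I_B² = (2/455)/(11/455) = 2/11

2/11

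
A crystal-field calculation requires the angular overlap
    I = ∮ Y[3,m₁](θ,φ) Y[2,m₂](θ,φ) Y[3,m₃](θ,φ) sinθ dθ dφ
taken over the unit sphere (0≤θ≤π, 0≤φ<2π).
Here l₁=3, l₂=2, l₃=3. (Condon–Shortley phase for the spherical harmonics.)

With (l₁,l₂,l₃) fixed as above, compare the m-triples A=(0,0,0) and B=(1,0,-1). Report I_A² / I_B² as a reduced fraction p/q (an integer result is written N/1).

16/9

Shared (l₁,l₂,l₃)=(3,2,3): N and (l;000)² cancel in I_A²/I_B².
A: Δ = 2!·4!·2!/9! = 1/3780; Racah Σ t=0..2: t=0:+1/24 t=1:−1/4 t=2:+1/24 = -1/6; ⇒ 3j(3 2 3; 0 0 0)² = 4/105, sgn +1
B: Δ = 2!·4!·2!/9! = 1/3780; Racah Σ t=0..2: t=0:+1/16 t=1:−1/6 t=2:+1/96 = -3/32; ⇒ 3j(3 2 3; 1 0 -1)² = 3/140, sgn -1
I_A²/I_B² = (4/105)/(3/140) = 16/9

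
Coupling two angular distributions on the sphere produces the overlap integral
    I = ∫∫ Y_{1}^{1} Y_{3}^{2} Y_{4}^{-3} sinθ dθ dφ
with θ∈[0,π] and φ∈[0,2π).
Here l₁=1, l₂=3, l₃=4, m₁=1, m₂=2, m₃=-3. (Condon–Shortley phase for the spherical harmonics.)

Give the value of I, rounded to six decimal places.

-0.282095

m-sum 0 ✓  L=8 even ✓  2≤4≤4 ✓
Π(2lᵢ+1) = 3×7×9 = 189
triangle coeff Δ(1,3,4) = 1/252
Σ_t [0,0]: t=0:+1/36 = 1/36
(3j)²=4/63 [(1 3 4; 0 0 0)], sign=+1
Σ_t [0,0]: t=0:+1/240 = 1/240
(3j)²=1/12 [(1 3 4; 1 2 -3)], sign=-1
⇒ 4πI² = 1/1
I = (-1)√(1/1/(4π)) = -0.28209479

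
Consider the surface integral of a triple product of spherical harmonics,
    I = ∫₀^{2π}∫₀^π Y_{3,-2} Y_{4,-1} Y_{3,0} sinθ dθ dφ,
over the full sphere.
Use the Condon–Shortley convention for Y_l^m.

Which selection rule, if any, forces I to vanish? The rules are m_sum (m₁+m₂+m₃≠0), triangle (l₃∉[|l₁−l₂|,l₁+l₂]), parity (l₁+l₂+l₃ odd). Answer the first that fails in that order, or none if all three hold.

Σmᵢ = -3  ✗
l₃∈[|l₁−l₂|,l₁+l₂]=[1,7], have l₃=3
Σlᵢ = 10 ⇒ even

m_sum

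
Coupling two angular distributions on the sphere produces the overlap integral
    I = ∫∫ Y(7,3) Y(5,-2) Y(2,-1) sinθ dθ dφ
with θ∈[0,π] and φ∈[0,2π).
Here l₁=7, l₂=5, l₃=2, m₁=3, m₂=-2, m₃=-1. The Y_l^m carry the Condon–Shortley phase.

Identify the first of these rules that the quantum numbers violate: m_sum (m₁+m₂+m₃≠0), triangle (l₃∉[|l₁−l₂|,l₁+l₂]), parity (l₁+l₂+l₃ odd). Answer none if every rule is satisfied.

azimuthal sum: 3 − 2 − 1 = 0  ✓
2 ≤ 2 ≤ 12 (triangle on l)  ✓
L = 7 + 5 + 2 = 14 (even)  ✓

none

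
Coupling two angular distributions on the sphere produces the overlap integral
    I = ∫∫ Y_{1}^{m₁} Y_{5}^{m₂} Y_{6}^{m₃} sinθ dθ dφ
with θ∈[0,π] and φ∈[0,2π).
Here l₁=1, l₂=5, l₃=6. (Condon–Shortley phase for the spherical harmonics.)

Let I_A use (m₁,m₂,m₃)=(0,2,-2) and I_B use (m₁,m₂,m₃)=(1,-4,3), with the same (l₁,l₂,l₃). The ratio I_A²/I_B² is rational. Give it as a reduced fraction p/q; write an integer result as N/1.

32/3

l's match ⇒ only the (l;m) 3-j factors differ between A and B.
A: triangle coeff Δ(1,5,6) = 1/858; Σ_t [0,0]: t=0:+1/30240 = 1/30240; (3j)²=16/429 [(1 5 6; 0 2 -2)], sign=+1
B: triangle coeff Δ(1,5,6) = 1/858; Σ_t [0,0]: t=0:+1/725760 = 1/725760; (3j)²=1/286 [(1 5 6; 1 -4 3)], sign=-1
I_A²/I_B² = (16/429)/(1/286) = 32/3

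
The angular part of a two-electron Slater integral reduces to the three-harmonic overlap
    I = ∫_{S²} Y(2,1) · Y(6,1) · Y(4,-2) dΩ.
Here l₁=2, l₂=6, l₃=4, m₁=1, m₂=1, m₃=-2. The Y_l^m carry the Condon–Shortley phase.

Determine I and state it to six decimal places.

-0.133065

Checks pass: Σm=0; 12 even; l₃=4∈[4,8].
(2·2+1)(2·6+1)(2·4+1) = 585
Δ: 4! 0! 8! / 13! → 1/6435
sum: t=2:+1/2304 = 1/2304
3j²(2 6 4; 0 0 0) = Δ·Π!·Σ² = 5/143  (sign +1)
sum: t=1:−1/8640 = -1/8640
3j²(2 6 4; 1 1 -2) = Δ·Π!·Σ² = 14/1287  (sign -1)
combine: 4πI² = 585·5/143·14/1287 = 350/1573
take √, sign -1: I = -0.13306527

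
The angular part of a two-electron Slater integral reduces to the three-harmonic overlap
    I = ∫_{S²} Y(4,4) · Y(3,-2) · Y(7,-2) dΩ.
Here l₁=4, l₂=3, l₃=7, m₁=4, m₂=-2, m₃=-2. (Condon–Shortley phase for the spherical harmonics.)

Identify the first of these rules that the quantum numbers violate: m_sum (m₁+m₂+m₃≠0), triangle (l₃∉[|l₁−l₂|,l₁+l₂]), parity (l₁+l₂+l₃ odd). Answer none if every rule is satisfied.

azimuthal sum: 4 − 2 − 2 = 0  ✓
1 ≤ 7 ≤ 7 (triangle on l)  ✓
L = 4 + 3 + 7 = 14 (even)  ✓

none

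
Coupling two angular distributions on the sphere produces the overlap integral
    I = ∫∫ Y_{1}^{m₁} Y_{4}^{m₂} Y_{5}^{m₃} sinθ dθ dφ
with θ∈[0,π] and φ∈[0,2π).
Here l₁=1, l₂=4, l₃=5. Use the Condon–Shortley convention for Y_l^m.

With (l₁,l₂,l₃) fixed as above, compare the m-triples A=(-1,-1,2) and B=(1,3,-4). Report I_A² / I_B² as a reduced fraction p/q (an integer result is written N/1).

l's match ⇒ only the (l;m) 3-j factors differ between A and B.
A: triangle coeff Δ(1,4,5) = 1/495; Σ_t [0,0]: t=0:+1/1440 = 1/1440; (3j)²=7/165 [(1 4 5; -1 -1 2)], sign=-1
B: triangle coeff Δ(1,4,5) = 1/495; Σ_t [0,0]: t=0:+1/10080 = 1/10080; (3j)²=4/55 [(1 4 5; 1 3 -4)], sign=-1
I_A²/I_B² = (7/165)/(4/55) = 7/12

7/12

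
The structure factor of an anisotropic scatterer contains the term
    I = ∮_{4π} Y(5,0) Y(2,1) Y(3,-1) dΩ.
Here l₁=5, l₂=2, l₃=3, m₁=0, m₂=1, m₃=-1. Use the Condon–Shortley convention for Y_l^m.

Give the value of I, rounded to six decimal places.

0.169433

Checks pass: Σm=0; 10 even; l₃=3∈[3,7].
(2·5+1)(2·2+1)(2·3+1) = 385
Δ: 4! 6! 0! / 11! → 1/2310
sum: t=2:+1/144 = 1/144
3j²(5 2 3; 0 0 0) = Δ·Π!·Σ² = 10/231  (sign -1)
sum: t=3:−1/288 = -1/288
3j²(5 2 3; 0 1 -1) = Δ·Π!·Σ² = 5/231  (sign -1)
combine: 4πI² = 385·10/231·5/231 = 250/693
take √, sign +1: I = 0.16943318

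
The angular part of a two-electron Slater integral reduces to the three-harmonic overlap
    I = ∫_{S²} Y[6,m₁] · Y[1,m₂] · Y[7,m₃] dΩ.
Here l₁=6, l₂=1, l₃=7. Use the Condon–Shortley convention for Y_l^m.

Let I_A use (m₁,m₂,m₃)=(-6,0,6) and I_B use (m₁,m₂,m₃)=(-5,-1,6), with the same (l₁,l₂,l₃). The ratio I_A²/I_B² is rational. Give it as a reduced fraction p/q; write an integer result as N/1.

1/6

Shared (l₁,l₂,l₃)=(6,1,7): N and (l;000)² cancel in I_A²/I_B².
A: Δ = 0!·12!·2!/15! = 1/1365; Racah Σ t=0..0: t=0:+1/479001600 = 1/479001600; ⇒ 3j(6 1 7; -6 0 6)² = 1/105, sgn -1
B: Δ = 0!·12!·2!/15! = 1/1365; Racah Σ t=0..0: t=0:+1/79833600 = 1/79833600; ⇒ 3j(6 1 7; -5 -1 6)² = 2/35, sgn -1
I_A²/I_B² = (1/105)/(2/35) = 1/6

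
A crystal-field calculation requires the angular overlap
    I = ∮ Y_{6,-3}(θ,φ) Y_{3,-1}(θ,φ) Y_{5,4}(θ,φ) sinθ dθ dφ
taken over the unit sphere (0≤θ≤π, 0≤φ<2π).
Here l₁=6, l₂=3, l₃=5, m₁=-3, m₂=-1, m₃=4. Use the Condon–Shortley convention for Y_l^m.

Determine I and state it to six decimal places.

Checks pass: Σm=0; 14 even; l₃=5∈[3,9].
(2·6+1)(2·3+1)(2·5+1) = 1001
Δ: 4! 8! 2! / 15! → 1/675675
sum: t=1:−1/8640 t=2:+1/2304 t=3:−1/8640 = 7/34560
3j²(6 3 5; 0 0 0) = Δ·Π!·Σ² = 7/429  (sign -1)
sum: t=1:−1/241920 t=2:+1/40320 = 1/48384
3j²(6 3 5; -3 -1 4) = Δ·Π!·Σ² = 24/1001  (sign -1)
combine: 4πI² = 1001·7/429·24/1001 = 56/143
take √, sign +1: I = 0.17653103

0.176531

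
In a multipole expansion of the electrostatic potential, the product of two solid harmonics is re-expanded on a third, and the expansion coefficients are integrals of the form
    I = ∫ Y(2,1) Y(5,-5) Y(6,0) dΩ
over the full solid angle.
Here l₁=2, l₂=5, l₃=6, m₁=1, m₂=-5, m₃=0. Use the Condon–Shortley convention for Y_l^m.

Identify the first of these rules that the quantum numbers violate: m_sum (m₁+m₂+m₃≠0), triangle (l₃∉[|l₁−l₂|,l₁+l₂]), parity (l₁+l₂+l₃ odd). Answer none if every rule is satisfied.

azimuthal sum: 1 − 5 + 0 = -4  ✗
3 ≤ 6 ≤ 7 (triangle on l)
L = 2 + 5 + 6 = 13 (odd)

m_sum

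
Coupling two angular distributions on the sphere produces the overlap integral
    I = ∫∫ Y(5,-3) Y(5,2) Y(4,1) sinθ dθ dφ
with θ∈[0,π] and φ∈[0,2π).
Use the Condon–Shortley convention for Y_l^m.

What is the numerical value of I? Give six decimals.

-0.118854

Checks pass: Σm=0; 14 even; l₃=4∈[0,10].
(2·5+1)(2·5+1)(2·4+1) = 1089
Δ: 6! 4! 4! / 15! → 1/3153150
sum: t=1:−1/69120 t=2:+1/1728 t=3:−1/576 t=4:+1/1728 t=5:−1/69120 = -7/11520
3j²(5 5 4; 0 0 0) = Δ·Π!·Σ² = 2/143  (sign -1)
sum: t=4:+1/6912 t=5:−1/2880 t=6:+1/17280 = -1/6912
3j²(5 5 4; -3 2 1) = Δ·Π!·Σ² = 5/429  (sign +1)
combine: 4πI² = 1089·2/143·5/429 = 30/169
take √, sign -1: I = -0.11885360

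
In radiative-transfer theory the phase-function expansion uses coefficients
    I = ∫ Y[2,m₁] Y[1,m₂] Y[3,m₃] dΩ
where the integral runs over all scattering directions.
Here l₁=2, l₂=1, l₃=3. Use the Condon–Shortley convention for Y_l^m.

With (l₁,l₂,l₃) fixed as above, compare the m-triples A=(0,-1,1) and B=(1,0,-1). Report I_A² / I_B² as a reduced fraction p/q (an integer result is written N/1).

3/4

Shared (l₁,l₂,l₃)=(2,1,3): N and (l;000)² cancel in I_A²/I_B².
A: Δ = 0!·4!·2!/7! = 1/105; Racah Σ t=0..0: t=0:+1/8 = 1/8; ⇒ 3j(2 1 3; 0 -1 1)² = 2/35, sgn +1
B: Δ = 0!·4!·2!/7! = 1/105; Racah Σ t=0..0: t=0:+1/6 = 1/6; ⇒ 3j(2 1 3; 1 0 -1)² = 8/105, sgn +1
I_A²/I_B² = (2/35)/(8/105) = 3/4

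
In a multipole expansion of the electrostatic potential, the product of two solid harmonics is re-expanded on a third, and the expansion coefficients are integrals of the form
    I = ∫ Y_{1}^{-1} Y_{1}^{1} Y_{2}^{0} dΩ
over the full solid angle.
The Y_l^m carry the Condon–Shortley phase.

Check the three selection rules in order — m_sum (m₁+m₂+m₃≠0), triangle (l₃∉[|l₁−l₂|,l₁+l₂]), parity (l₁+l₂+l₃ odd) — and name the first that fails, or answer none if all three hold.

azimuthal sum: -1 + 1 + 0 = 0  ✓
0 ≤ 2 ≤ 2 (triangle on l)  ✓
L = 1 + 1 + 2 = 4 (even)  ✓

none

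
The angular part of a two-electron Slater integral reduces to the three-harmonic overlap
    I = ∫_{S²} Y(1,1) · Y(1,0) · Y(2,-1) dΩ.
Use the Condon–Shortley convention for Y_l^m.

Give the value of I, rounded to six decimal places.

Rules hold: Σm=0, L=4 even, 0≤2≤2.
N = 3·3·5 = 45
Δ = 0!·2!·2!/5! = 1/30
Racah Σ t=0..0: t=0:+1/1 = 1/1
⇒ 3j(1 1 2; 0 0 0)² = 2/15, sgn +1
Racah Σ t=0..0: t=0:+1/2 = 1/2
⇒ 3j(1 1 2; 1 0 -1)² = 1/10, sgn -1
4πI² = N·(3j₀)²·(3jₘ)² = 3/5
I = -1·√(0.6/4π) = -0.21850969

-0.218510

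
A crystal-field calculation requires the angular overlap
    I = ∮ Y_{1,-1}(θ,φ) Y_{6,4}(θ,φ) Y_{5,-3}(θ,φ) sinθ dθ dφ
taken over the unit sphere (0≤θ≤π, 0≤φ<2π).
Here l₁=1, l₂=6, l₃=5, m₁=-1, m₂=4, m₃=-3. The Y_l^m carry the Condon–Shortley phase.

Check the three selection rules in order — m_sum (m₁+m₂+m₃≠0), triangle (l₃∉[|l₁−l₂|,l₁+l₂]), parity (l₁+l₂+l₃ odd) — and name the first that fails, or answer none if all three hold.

azimuthal sum: -1 + 4 − 3 = 0  ✓
5 ≤ 5 ≤ 7 (triangle on l)  ✓
L = 1 + 6 + 5 = 12 (even)  ✓

none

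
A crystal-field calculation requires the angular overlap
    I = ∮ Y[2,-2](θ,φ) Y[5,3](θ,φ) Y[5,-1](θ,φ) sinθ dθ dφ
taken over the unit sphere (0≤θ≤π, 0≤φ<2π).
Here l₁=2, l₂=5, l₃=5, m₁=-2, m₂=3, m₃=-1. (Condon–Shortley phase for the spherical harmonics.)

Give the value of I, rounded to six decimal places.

0.171169

Rules hold: Σm=0, L=12 even, 3≤5≤7.
N = 5·11·11 = 605
Δ = 2!·2!·8!/13! = 1/38610
Racah Σ t=0..2: t=0:+1/2880 t=1:−1/576 t=2:+1/2880 = -1/960
⇒ 3j(2 5 5; 0 0 0)² = 10/429, sgn +1
Racah Σ t=2..2: t=2:+1/5760 = 1/5760
⇒ 3j(2 5 5; -2 3 -1)² = 56/2145, sgn +1
4πI² = N·(3j₀)²·(3jₘ)² = 560/1521
I = +1·√(0.368179/4π) = 0.17116875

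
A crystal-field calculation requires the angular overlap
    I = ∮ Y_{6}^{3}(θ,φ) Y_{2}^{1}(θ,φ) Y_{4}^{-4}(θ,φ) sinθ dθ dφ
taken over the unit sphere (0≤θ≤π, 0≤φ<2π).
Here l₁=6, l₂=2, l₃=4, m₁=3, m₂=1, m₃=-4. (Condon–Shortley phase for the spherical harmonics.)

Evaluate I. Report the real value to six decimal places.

-0.047713

Rules hold: Σm=0, L=12 even, 4≤4≤8.
N = 13·5·9 = 585
Δ = 4!·8!·0!/13! = 1/6435
Racah Σ t=2..2: t=2:+1/2304 = 1/2304
⇒ 3j(6 2 4; 0 0 0)² = 5/143, sgn +1
Racah Σ t=3..3: t=3:−1/241920 = -1/241920
⇒ 3j(6 2 4; 3 1 -4)² = 1/715, sgn -1
4πI² = N·(3j₀)²·(3jₘ)² = 45/1573
I = -1·√(0.0286078/4π) = -0.04771303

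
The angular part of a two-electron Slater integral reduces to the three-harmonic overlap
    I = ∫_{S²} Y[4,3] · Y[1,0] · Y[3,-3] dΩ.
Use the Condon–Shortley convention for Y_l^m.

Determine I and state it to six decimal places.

-0.162868

m-sum 0 ✓  L=8 even ✓  3≤3≤5 ✓
Π(2lᵢ+1) = 9×3×7 = 189
triangle coeff Δ(4,1,3) = 1/252
Σ_t [1,1]: t=1:−1/36 = -1/36
(3j)²=4/63 [(4 1 3; 0 0 0)], sign=+1
Σ_t [1,1]: t=1:−1/720 = -1/720
(3j)²=1/36 [(4 1 3; 3 0 -3)], sign=-1
⇒ 4πI² = 1/3
I = (-1)√(1/3/(4π)) = -0.16286750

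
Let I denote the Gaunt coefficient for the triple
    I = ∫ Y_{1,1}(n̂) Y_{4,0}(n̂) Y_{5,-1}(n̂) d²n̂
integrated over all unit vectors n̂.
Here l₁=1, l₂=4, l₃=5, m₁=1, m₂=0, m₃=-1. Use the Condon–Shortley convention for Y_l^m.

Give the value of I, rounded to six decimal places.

-0.190188

m-sum 0 ✓  L=10 even ✓  3≤5≤5 ✓
Π(2lᵢ+1) = 3×9×11 = 297
triangle coeff Δ(1,4,5) = 1/495
Σ_t [0,0]: t=0:+1/576 = 1/576
(3j)²=5/99 [(1 4 5; 0 0 0)], sign=-1
Σ_t [0,0]: t=0:+1/1152 = 1/1152
(3j)²=1/33 [(1 4 5; 1 0 -1)], sign=+1
⇒ 4πI² = 5/11
I = (-1)√(5/11/(4π)) = -0.19018827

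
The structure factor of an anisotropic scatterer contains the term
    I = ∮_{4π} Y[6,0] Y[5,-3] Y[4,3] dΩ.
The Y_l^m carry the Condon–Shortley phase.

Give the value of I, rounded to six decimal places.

0.000000

l₁+l₂+l₃=15 is odd: 3j(l;000)=0 ⇒ I=0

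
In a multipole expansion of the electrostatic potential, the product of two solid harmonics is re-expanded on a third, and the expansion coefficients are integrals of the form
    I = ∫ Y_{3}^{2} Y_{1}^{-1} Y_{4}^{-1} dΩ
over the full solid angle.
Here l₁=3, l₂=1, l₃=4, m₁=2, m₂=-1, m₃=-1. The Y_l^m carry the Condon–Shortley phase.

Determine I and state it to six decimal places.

-0.106622

Rules hold: Σm=0, L=8 even, 2≤4≤4.
N = 7·3·9 = 189
Δ = 0!·6!·2!/9! = 1/252
Racah Σ t=0..0: t=0:+1/36 = 1/36
⇒ 3j(3 1 4; 0 0 0)² = 4/63, sgn +1
Racah Σ t=0..0: t=0:+1/240 = 1/240
⇒ 3j(3 1 4; 2 -1 -1)² = 1/84, sgn -1
4πI² = N·(3j₀)²·(3jₘ)² = 1/7
I = -1·√(0.142857/4π) = -0.10662181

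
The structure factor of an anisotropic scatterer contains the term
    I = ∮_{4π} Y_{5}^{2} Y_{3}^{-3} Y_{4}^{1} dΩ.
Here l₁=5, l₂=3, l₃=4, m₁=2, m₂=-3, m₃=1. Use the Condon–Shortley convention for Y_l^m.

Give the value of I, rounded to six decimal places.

m-sum 0 ✓  L=12 even ✓  2≤4≤8 ✓
Π(2lᵢ+1) = 11×7×9 = 693
triangle coeff Δ(5,3,4) = 1/180180
Σ_t [1,3]: t=1:−1/576 t=2:+1/144 t=3:−1/576 = 1/288
(3j)²=20/1001 [(5 3 4; 0 0 0)], sign=+1
Σ_t [0,0]: t=0:+1/1728 = 1/1728
(3j)²=25/858 [(5 3 4; 2 -3 1)], sign=-1
⇒ 4πI² = 750/1859
I = (-1)√(750/1859/(4π)) = -0.17917854

-0.179179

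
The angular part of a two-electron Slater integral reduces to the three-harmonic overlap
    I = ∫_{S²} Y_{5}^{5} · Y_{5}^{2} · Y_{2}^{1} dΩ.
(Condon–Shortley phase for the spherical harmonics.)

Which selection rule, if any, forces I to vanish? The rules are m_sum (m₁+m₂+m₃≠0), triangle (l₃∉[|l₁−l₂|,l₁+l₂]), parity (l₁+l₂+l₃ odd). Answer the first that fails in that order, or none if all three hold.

m₁+m₂+m₃ = 5 + 2 + 1 = 8  ✗
triangle: |5−5|=0 ≤ l₃=2 ≤ 5+5=10
parity: l₁+l₂+l₃ = 12 is even

m_sum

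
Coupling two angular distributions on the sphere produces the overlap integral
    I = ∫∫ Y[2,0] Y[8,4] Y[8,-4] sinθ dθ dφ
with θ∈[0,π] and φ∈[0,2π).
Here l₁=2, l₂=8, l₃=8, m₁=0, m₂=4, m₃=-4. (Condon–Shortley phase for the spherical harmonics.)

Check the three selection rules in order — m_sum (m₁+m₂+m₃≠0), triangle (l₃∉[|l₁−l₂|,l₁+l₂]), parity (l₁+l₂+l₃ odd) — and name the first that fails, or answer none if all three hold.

none

azimuthal sum: 0 + 4 − 4 = 0  ✓
6 ≤ 8 ≤ 10 (triangle on l)  ✓
L = 2 + 8 + 8 = 18 (even)  ✓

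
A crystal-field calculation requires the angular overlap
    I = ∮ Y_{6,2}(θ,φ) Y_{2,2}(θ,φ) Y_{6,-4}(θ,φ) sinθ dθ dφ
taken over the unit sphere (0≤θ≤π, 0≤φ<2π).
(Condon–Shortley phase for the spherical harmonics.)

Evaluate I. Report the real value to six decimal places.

-0.153870

m-sum 0 ✓  L=14 even ✓  4≤6≤8 ✓
Π(2lᵢ+1) = 13×5×13 = 845
triangle coeff Δ(6,2,6) = 1/90090
Σ_t [0,2]: t=0:+1/69120 t=1:−1/14400 t=2:+1/69120 = -7/172800
(3j)²=14/715 [(6 2 6; 0 0 0)], sign=-1
Σ_t [2,2]: t=2:+1/322560 = 1/322560
(3j)²=18/1001 [(6 2 6; 2 2 -4)], sign=+1
⇒ 4πI² = 36/121
I = (-1)√(36/121/(4π)) = -0.15386989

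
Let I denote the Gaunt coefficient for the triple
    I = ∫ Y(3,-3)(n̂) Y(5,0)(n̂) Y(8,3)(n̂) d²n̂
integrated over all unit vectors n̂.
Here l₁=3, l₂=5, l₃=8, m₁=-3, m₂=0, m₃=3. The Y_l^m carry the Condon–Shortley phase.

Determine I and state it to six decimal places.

-0.090240

Checks pass: Σm=0; 16 even; l₃=8∈[2,8].
(2·3+1)(2·5+1)(2·8+1) = 1309
Δ: 0! 6! 10! / 17! → 1/136136
sum: t=0:+1/518400 = 1/518400
3j²(3 5 8; 0 0 0) = Δ·Π!·Σ² = 56/2431  (sign +1)
sum: t=0:+1/10368000 = 1/10368000
3j²(3 5 8; -3 0 3) = Δ·Π!·Σ² = 3/884  (sign -1)
combine: 4πI² = 1309·56/2431·3/884 = 294/2873
take √, sign -1: I = -0.09024038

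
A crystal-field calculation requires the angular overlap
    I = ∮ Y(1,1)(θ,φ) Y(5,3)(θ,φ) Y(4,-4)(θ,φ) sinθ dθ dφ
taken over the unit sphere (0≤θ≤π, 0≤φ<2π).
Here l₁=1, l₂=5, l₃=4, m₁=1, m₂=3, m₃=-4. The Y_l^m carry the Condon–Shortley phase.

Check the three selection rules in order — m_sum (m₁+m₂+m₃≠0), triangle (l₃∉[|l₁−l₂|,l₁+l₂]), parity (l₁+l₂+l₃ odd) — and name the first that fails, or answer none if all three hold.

none

m₁+m₂+m₃ = 1 + 3 − 4 = 0  ✓
triangle: |1−5|=4 ≤ l₃=4 ≤ 1+5=6  ✓
parity: l₁+l₂+l₃ = 10 is even  ✓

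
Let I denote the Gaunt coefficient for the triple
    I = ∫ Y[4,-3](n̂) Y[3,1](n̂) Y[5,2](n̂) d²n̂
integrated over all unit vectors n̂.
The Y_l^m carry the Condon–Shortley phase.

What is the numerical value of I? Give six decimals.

Rules hold: Σm=0, L=12 even, 1≤5≤7.
N = 9·7·11 = 693
Δ = 2!·6!·4!/13! = 1/180180
Racah Σ t=0..2: t=0:+1/576 t=1:−1/144 t=2:+1/576 = -1/288
⇒ 3j(4 3 5; 0 0 0)² = 20/1001, sgn +1
Racah Σ t=1..2: t=1:−1/4320 t=2:+1/960 = 7/8640
⇒ 3j(4 3 5; -3 1 2)² = 343/12870, sgn -1
4πI² = N·(3j₀)²·(3jₘ)² = 686/1859
I = -1·√(0.369016/4π) = -0.17136315

-0.171363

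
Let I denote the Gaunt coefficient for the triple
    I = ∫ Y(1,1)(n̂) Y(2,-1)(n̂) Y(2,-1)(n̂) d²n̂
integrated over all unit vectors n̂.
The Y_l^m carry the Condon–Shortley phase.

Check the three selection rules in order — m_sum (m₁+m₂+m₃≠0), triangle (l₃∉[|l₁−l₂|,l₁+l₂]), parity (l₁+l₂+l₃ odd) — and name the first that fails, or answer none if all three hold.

azimuthal sum: 1 − 1 − 1 = -1  ✗
1 ≤ 2 ≤ 3 (triangle on l)
L = 1 + 2 + 2 = 5 (odd)

m_sum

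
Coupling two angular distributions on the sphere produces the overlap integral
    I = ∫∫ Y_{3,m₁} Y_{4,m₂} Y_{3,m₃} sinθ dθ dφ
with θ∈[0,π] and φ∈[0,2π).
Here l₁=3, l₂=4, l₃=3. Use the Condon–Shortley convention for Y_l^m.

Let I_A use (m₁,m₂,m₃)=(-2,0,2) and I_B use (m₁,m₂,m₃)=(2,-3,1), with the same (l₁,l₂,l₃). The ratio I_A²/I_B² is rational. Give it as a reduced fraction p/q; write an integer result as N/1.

Shared (l₁,l₂,l₃)=(3,4,3): N and (l;000)² cancel in I_A²/I_B².
A: Δ = 4!·2!·4!/11! = 1/34650; Racah Σ t=3..4: t=3:−1/72 t=4:+1/576 = -7/576; ⇒ 3j(3 4 3; -2 0 2)² = 7/198, sgn +1
B: Δ = 4!·2!·4!/11! = 1/34650; Racah Σ t=0..1: t=0:+1/144 t=1:−1/288 = 1/288; ⇒ 3j(3 4 3; 2 -3 1)² = 1/99, sgn +1
I_A²/I_B² = (7/198)/(1/99) = 7/2

7/2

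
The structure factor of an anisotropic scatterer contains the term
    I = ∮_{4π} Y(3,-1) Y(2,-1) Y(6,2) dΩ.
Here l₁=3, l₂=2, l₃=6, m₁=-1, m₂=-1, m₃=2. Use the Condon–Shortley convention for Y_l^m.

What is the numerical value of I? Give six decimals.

0.000000

triangle: need 1≤l₃≤5, have 6; I=0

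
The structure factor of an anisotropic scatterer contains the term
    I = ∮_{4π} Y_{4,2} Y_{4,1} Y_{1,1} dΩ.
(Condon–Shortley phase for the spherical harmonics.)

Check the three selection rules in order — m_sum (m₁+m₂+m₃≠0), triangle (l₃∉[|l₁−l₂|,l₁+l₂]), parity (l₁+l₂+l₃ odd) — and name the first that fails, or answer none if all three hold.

m₁+m₂+m₃ = 2 + 1 + 1 = 4  ✗
triangle: |4−4|=0 ≤ l₃=1 ≤ 4+4=8
parity: l₁+l₂+l₃ = 9 is odd

m_sum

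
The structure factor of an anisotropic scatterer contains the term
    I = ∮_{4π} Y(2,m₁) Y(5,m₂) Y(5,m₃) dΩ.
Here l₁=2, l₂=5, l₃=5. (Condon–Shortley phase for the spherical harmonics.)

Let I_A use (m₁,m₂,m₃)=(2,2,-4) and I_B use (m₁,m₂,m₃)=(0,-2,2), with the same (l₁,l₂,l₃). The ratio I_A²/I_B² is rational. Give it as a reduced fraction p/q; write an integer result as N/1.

Shared (l₁,l₂,l₃)=(2,5,5): N and (l;000)² cancel in I_A²/I_B².
A: Δ = 2!·2!·8!/13! = 1/38610; Racah Σ t=0..0: t=0:+1/20160 = 1/20160; ⇒ 3j(2 5 5; 2 2 -4)² = 12/715, sgn -1
B: Δ = 2!·2!·8!/13! = 1/38610; Racah Σ t=0..2: t=0:+1/2880 t=1:−1/1440 t=2:+1/20160 = -1/3360; ⇒ 3j(2 5 5; 0 -2 2)² = 6/715, sgn +1
I_A²/I_B² = (12/715)/(6/715) = 2/1

2/1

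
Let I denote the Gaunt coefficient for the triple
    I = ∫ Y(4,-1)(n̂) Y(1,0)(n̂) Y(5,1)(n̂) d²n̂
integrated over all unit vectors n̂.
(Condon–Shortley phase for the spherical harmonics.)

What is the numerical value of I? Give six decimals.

Rules hold: Σm=0, L=10 even, 3≤5≤5.
N = 9·3·11 = 297
Δ = 0!·8!·2!/11! = 1/495
Racah Σ t=0..0: t=0:+1/576 = 1/576
⇒ 3j(4 1 5; 0 0 0)² = 5/99, sgn -1
Racah Σ t=0..0: t=0:+1/720 = 1/720
⇒ 3j(4 1 5; -1 0 1)² = 8/165, sgn +1
4πI² = N·(3j₀)²·(3jₘ)² = 8/11
I = -1·√(0.727273/4π) = -0.24057125

-0.240571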